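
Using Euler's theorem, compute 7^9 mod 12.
By Euler: 7^{4} ≡ 1 (mod 12) since gcd(7, 12) = 1. 9 = 2×4 + 1. So 7^{9} ≡ 7^{1} ≡ 7 (mod 12)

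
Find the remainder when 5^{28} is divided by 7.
By Fermat: 5^{6} ≡ 1 (mod 7). 28 = 4×6 + 4. So 5^{28} ≡ 5^{4} ≡ 2 (mod 7)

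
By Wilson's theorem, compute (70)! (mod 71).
By Wilson's theorem, (70)! ≡ -1 ≡ 70 (mod 71)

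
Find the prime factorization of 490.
2 × 5 × 7^2

Divide by primes starting from smallest:
490 ÷ 2 = 245
245 ÷ 5 = 49
49 ÷ 7 = 7
7 ÷ 7 = 1

490 = 2 × 5 × 7^2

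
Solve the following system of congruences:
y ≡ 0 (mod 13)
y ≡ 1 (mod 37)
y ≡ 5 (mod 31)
8437

Using the Chinese Remainder Theorem:
M = product of moduli = 14911
For equation 1: M_1 = 1147, 1147 ≡ 3 (mod 13), inverse of 1147 mod 13 is 9 (check: 3 × 9 = 27 ≡ 1 (mod 13))
For equation 2: M_2 = 403, 403 ≡ 33 (mod 37), inverse of 403 mod 37 is 9 (check: 33 × 9 = 297 ≡ 1 (mod 37))
For equation 3: M_3 = 481, 481 ≡ 16 (mod 31), inverse of 481 mod 31 is 2 (check: 16 × 2 = 32 ≡ 1 (mod 31))
Combine: y ≡ Σ r_i×M_i×(M_i⁻¹ mod m_i) = 0×1147×9 + 1×403×9 + 5×481×2 = 0 + 3627 + 4810 = 8437
8437 mod 14911 = 8437
y ≡ 8437 (mod 14911)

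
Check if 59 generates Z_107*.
p - 1 = 106 has prime divisors 2, 53. Check 59^(106/q) mod 107 for each: 59^(106/2) = 59^53 ≡ 106, 59^(106/53) = 59^2 ≡ 57 (mod 107). None of these is 1, so 59 has order 106 = φ(107), so it is a primitive root mod 107.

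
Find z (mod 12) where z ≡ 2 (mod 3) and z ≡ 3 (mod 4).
M = 3 × 4 = 12. M₁ = 4, y₁ ≡ 1 (mod 3). M₂ = 3, y₂ ≡ 3 (mod 4). z = 2×4×1 + 3×3×3 ≡ 11 (mod 12)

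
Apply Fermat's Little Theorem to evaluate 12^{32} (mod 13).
1

By Fermat's Little Theorem, a^(p-1) ≡ 1 (mod p) for prime p and gcd(a, p) = 1
Here p = 13, so 12^12 ≡ 1 (mod 13)
We can reduce the exponent: 32 mod 12 = 8
So 12^32 ≡ 12^8 (mod 13)
Computing: 12^8 mod 13 = 1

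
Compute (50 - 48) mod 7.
2

(50 - 48) = 2
2 mod 7 = 2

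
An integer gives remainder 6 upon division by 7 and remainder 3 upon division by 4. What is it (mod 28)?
M = 7 × 4 = 28. M₁ = 4, y₁ ≡ 2 (mod 7). M₂ = 7, y₂ ≡ 3 (mod 4). r = 6×4×2 + 3×7×3 ≡ 27 (mod 28). The smallest positive such number is 27.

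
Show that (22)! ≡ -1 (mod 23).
(22)! mod 23 = 22. Since this equals -1 (mod 23), Wilson confirms 23 is prime.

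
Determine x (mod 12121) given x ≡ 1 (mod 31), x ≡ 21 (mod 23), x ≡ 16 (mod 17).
8278

Using the Chinese Remainder Theorem:
M = product of moduli = 12121
For equation 1: M_1 = 391, 391 ≡ 19 (mod 31), inverse of 391 mod 31 is 18 (check: 19 × 18 = 342 ≡ 1 (mod 31))
For equation 2: M_2 = 527, 527 ≡ 21 (mod 23), inverse of 527 mod 23 is 11 (check: 21 × 11 = 231 ≡ 1 (mod 23))
For equation 3: M_3 = 713, 713 ≡ 16 (mod 17), inverse of 713 mod 17 is 16 (check: 16 × 16 = 256 ≡ 1 (mod 17))
Combine: x ≡ Σ r_i×M_i×(M_i⁻¹ mod m_i) = 1×391×18 + 21×527×11 + 16×713×16 = 7038 + 121737 + 182528 = 311303
311303 mod 12121 = 8278
x ≡ 8278 (mod 12121)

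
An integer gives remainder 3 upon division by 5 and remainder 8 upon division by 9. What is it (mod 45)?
M = 5 × 9 = 45. M₁ = 9, y₁ ≡ 4 (mod 5). M₂ = 5, y₂ ≡ 2 (mod 9). r = 3×9×4 + 8×5×2 ≡ 8 (mod 45). The smallest positive such number is 8.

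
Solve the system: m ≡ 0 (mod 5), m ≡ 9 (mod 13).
M = 5 × 13 = 65. M₁ = 13, y₁ ≡ 2 (mod 5). M₂ = 5, y₂ ≡ 8 (mod 13). m = 0×13×2 + 9×5×8 ≡ 35 (mod 65)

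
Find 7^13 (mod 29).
Using repeated squaring. 13 = 8 + 4 + 1 (binary 1101). Repeated squaring mod 29: 7^1 ≡ 7; 7^2 ≡ 7² = 49 ≡ 20; 7^4 ≡ 20² = 400 ≡ 23; 7^8 ≡ 23² = 529 ≡ 7. Multiply: 7^13 = 7^8 × 7^4 × 7^1 ≡ 7 × 23 × 7 (mod 29): 7 × 23 = 161 ≡ 16; 16 × 7 = 112 ≡ 25. So 7^13 ≡ 25 (mod 29).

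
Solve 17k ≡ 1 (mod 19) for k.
9

Using Extended Euclidean Algorithm:
gcd(17, 19) = 1
Bezout coefficients: 17 × 9 + 19 × -8 = 1
So 17 × 9 ≡ 1 (mod 19)
The inverse is 9 mod 19 = 9
Verification: 17 × 9 = 153 = 8 × 19 + 1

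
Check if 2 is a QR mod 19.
By Euler's criterion: 2^{9} ≡ 18 (mod 19). Since this equals -1 (≡ 18), 2 is not a QR.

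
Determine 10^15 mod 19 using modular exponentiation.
Using repeated squaring. 15 = 8 + 4 + 2 + 1 (binary 1111). Repeated squaring mod 19: 10^1 ≡ 10; 10^2 ≡ 10² = 100 ≡ 5; 10^4 ≡ 5² = 25 ≡ 6; 10^8 ≡ 6² = 36 ≡ 17. Multiply: 10^15 = 10^8 × 10^4 × 10^2 × 10^1 ≡ 17 × 6 × 5 × 10 (mod 19): 17 × 6 = 102 ≡ 7; 7 × 5 = 35 ≡ 16; 16 × 10 = 160 ≡ 8. So 10^15 ≡ 8 (mod 19).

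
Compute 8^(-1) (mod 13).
5

Using Extended Euclidean Algorithm:
gcd(8, 13) = 1
Bezout coefficients: 8 × 5 + 13 × -3 = 1
So 8 × 5 ≡ 1 (mod 13)
The inverse is 5 mod 13 = 5
Verification: 8 × 5 = 40 = 3 × 13 + 1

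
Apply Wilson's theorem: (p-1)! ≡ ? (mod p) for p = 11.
By Wilson's theorem, (10)! ≡ -1 ≡ 10 (mod 11)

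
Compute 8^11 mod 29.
Using repeated squaring. 11 = 8 + 2 + 1 (binary 1011). Repeated squaring mod 29: 8^1 ≡ 8; 8^2 ≡ 8² = 64 ≡ 6; 8^4 ≡ 6² = 36 ≡ 7; 8^8 ≡ 7² = 49 ≡ 20. Multiply: 8^11 = 8^8 × 8^2 × 8^1 ≡ 20 × 6 × 8 (mod 29): 20 × 6 = 120 ≡ 4; 4 × 8 = 32 ≡ 3. So 8^11 ≡ 3 (mod 29).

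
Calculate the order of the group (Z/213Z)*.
140

Prime factorization: 213 = 3 × 71
Using the formula φ(n) = n × Π(1 - 1/p) for each prime factor p:
φ(213) = 213 × (1 - 1/3) × (1 - 1/71)
φ(213) = 140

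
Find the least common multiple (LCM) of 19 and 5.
95

First find GCD(19, 5) using the Euclidean algorithm:
19 = 3 × 5 + 4
5 = 1 × 4 + 1
4 = 4 × 1 + 0
GCD(19, 5) = 1

LCM formula: LCM(a, b) = (a × b) / GCD(a, b)
LCM(19, 5) = (19 × 5) / 1
LCM(19, 5) = 95 / 1
LCM(19, 5) = 95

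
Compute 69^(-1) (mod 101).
69^(-1) ≡ 41 (mod 101). Verification: 69 × 41 = 2829 ≡ 1 (mod 101)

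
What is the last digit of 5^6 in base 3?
5 ≡ 2 (mod 3). 6 = 4 + 2 (binary 110). Repeated squaring mod 3: 2^1 ≡ 2; 2^2 ≡ 2² = 4 ≡ 1; 2^4 ≡ 1² = 1 ≡ 1. Multiply: 5^6 ≡ 2^4 × 2^2 ≡ 1 × 1 (mod 3): 1 × 1 = 1 ≡ 1. So 5^6 ≡ 1 (mod 3).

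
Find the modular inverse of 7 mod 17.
7^(-1) ≡ 5 (mod 17). Verification: 7 × 5 = 35 ≡ 1 (mod 17)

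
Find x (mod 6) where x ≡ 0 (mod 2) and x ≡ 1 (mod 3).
M = 2 × 3 = 6. M₁ = 3, y₁ ≡ 1 (mod 2). M₂ = 2, y₂ ≡ 2 (mod 3). x = 0×3×1 + 1×2×2 ≡ 4 (mod 6)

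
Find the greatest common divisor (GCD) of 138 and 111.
3

Using the Euclidean algorithm:
138 = 1 × 111 + 27
111 = 4 × 27 + 3
27 = 9 × 3 + 0

GCD(138, 111) = 3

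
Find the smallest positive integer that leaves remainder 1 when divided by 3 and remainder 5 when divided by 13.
M = 3 × 13 = 39. M₁ = 13, y₁ ≡ 1 (mod 3). M₂ = 3, y₂ ≡ 9 (mod 13). n = 1×13×1 + 5×3×9 ≡ 31 (mod 39). The smallest positive such number is 31.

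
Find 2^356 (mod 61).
Using Fermat: 2^{60} ≡ 1 (mod 61). 356 ≡ 56 (mod 60). So 2^{356} ≡ 2^{56} ≡ 42 (mod 61)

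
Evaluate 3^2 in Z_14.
2 = 2 (binary 10). Repeated squaring mod 14: 3^1 ≡ 3; 3^2 ≡ 3² = 9 ≡ 9. So 3^2 ≡ 9 (mod 14).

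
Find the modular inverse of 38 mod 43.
38^(-1) ≡ 17 (mod 43). Verification: 38 × 17 = 646 ≡ 1 (mod 43)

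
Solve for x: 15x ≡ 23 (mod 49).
44

Since gcd(15, 49) = 1 divides 23, a solution exists.
Multiply both sides by the inverse of 15 mod 49:
  15^(-1) mod 49 = 36
  x ≡ 36 × 23 ≡ 828 ≡ 44 (mod 49)
Verification: 15 × 44 = 660 = 13 × 49 + 23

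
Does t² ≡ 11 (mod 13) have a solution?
By Euler's criterion: 11^{6} ≡ 12 (mod 13). Since this equals -1 (≡ 12), 11 is not a QR.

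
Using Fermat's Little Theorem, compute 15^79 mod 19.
By Fermat: 15^{18} ≡ 1 (mod 19). 79 = 4×18 + 7. So 15^{79} ≡ 15^{7} ≡ 13 (mod 19)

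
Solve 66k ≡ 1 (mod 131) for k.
66^(-1) ≡ 2 (mod 131). Verification: 66 × 2 = 132 ≡ 1 (mod 131)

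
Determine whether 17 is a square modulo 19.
By Euler's criterion: 17^{9} ≡ 1 (mod 19). Since this equals 1, 17 is a QR.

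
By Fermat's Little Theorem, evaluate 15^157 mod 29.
By Fermat: 15^{28} ≡ 1 (mod 29). 157 = 5×28 + 17. So 15^{157} ≡ 15^{17} ≡ 18 (mod 29)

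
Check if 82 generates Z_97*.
p - 1 = 96 has prime divisors 2, 3. Check 82^(96/q) mod 97 for each: 82^(96/2) = 82^48 ≡ 96, 82^(96/3) = 82^32 ≡ 61 (mod 97). None of these is 1, so 82 has order 96 = φ(97), so it is a primitive root mod 97.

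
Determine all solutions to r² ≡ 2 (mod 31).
The square roots of 2 mod 31 are 8 and 23. Verify: 8² = 64 ≡ 2 (mod 31)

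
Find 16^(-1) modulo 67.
21

Using Extended Euclidean Algorithm:
gcd(16, 67) = 1
Bezout coefficients: 16 × 21 + 67 × -5 = 1
So 16 × 21 ≡ 1 (mod 67)
The inverse is 21 mod 67 = 21
Verification: 16 × 21 = 336 = 5 × 67 + 1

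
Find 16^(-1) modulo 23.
13

Using Extended Euclidean Algorithm:
gcd(16, 23) = 1
Bezout coefficients: 16 × -10 + 23 × 7 = 1
So 16 × -10 ≡ 1 (mod 23)
The inverse is -10 mod 23 = 13
Verification: 16 × 13 = 208 = 9 × 23 + 1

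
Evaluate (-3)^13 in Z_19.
Using repeated squaring. (-3) ≡ 16 (mod 19). 13 = 8 + 4 + 1 (binary 1101). Repeated squaring mod 19: 16^1 ≡ 16; 16^2 ≡ 16² = 256 ≡ 9; 16^4 ≡ 9² = 81 ≡ 5; 16^8 ≡ 5² = 25 ≡ 6. Multiply: (-3)^13 ≡ 16^8 × 16^4 × 16^1 ≡ 6 × 5 × 16 (mod 19): 6 × 5 = 30 ≡ 11; 11 × 16 = 176 ≡ 5. So (-3)^13 ≡ 5 (mod 19).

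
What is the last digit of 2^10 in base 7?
10 = 8 + 2 (binary 1010). Repeated squaring mod 7: 2^1 ≡ 2; 2^2 ≡ 2² = 4 ≡ 4; 2^4 ≡ 4² = 16 ≡ 2; 2^8 ≡ 2² = 4 ≡ 4. Multiply: 2^10 = 2^8 × 2^2 ≡ 4 × 4 (mod 7): 4 × 4 = 16 ≡ 2. So 2^10 ≡ 2 (mod 7).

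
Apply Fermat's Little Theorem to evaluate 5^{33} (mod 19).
7

By Fermat's Little Theorem, a^(p-1) ≡ 1 (mod p) for prime p and gcd(a, p) = 1
Here p = 19, so 5^18 ≡ 1 (mod 19)
We can reduce the exponent: 33 mod 18 = 15
So 5^33 ≡ 5^15 (mod 19)
Computing: 5^15 mod 19 = 7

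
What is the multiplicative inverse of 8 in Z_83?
52

Using Extended Euclidean Algorithm:
gcd(8, 83) = 1
Bezout coefficients: 8 × -31 + 83 × 3 = 1
So 8 × -31 ≡ 1 (mod 83)
The inverse is -31 mod 83 = 52
Verification: 8 × 52 = 416 = 5 × 83 + 1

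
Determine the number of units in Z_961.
930

Prime factorization: 961 = 31^2
Using the formula φ(n) = n × Π(1 - 1/p) for each prime factor p:
φ(961) = 961 × (1 - 1/31)
φ(961) = 930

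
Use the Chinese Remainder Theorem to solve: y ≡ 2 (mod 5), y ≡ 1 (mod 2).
M = 5 × 2 = 10. M₁ = 2, y₁ ≡ 3 (mod 5). M₂ = 5, y₂ ≡ 1 (mod 2). y = 2×2×3 + 1×5×1 ≡ 7 (mod 10)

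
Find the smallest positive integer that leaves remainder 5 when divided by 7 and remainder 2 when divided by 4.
M = 7 × 4 = 28. M₁ = 4, y₁ ≡ 2 (mod 7). M₂ = 7, y₂ ≡ 3 (mod 4). t = 5×4×2 + 2×7×3 ≡ 26 (mod 28). The smallest positive such number is 26.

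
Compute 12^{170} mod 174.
144

Using successive squaring:
Binary expansion of 170: 10101010
Powers of 12 mod 174 (each is the square of the previous):
  12^1 ≡ 12 (mod 174)
  12^2 ≡ 12² = 144 ≡ 144 (mod 174)
  12^4 ≡ 144² = 20736 ≡ 30 (mod 174)
  12^8 ≡ 30² = 900 ≡ 30 (mod 174)
  12^16 ≡ 30² = 900 ≡ 30 (mod 174)
  12^32 ≡ 30² = 900 ≡ 30 (mod 174)
  12^64 ≡ 30² = 900 ≡ 30 (mod 174)
  12^128 ≡ 30² = 900 ≡ 30 (mod 174)
170 = 128 + 32 + 8 + 2, so 12^170 = 12^128 × 12^32 × 12^8 × 12^2 ≡ 30 × 30 × 30 × 144 (mod 174)
Multiplying step by step:
  30 × 30 = 900 ≡ 30 (mod 174)
  30 × 30 = 900 ≡ 30 (mod 174)
  30 × 144 = 4320 ≡ 144 (mod 174)
Result: 12^170 ≡ 144 (mod 174)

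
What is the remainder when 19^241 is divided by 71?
Using Fermat: 19^{70} ≡ 1 (mod 71). 241 ≡ 31 (mod 70). So 19^{241} ≡ 19^{31} ≡ 2 (mod 71)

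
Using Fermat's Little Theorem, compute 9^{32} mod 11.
4

By Fermat's Little Theorem, a^(p-1) ≡ 1 (mod p) for prime p and gcd(a, p) = 1
Here p = 11, so 9^10 ≡ 1 (mod 11)
We can reduce the exponent: 32 mod 10 = 2
So 9^32 ≡ 9^2 (mod 11)
Computing: 9^2 mod 11 = 4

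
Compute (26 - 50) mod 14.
4

(26 - 50) = -24
-24 mod 14 = 4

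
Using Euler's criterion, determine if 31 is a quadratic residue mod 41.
By Euler's criterion: 31^{20} ≡ 1 (mod 41). Since this equals 1, 31 is a QR.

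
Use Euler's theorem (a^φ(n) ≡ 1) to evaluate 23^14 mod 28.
By Euler: 23^{12} ≡ 1 (mod 28) since gcd(23, 28) = 1. 14 = 1×12 + 2. So 23^{14} ≡ 23^{2} ≡ 25 (mod 28)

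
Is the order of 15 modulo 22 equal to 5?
Yes, ord_22(15) = 5.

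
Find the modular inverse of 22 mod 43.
22^(-1) ≡ 2 (mod 43). Verification: 22 × 2 = 44 ≡ 1 (mod 43)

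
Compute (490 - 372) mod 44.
30

(490 - 372) = 118
118 mod 44 = 30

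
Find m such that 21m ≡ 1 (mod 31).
21^(-1) ≡ 3 (mod 31). Verification: 21 × 3 = 63 ≡ 1 (mod 31)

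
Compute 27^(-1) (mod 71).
50

Using Extended Euclidean Algorithm:
gcd(27, 71) = 1
Bezout coefficients: 27 × -21 + 71 × 8 = 1
So 27 × -21 ≡ 1 (mod 71)
The inverse is -21 mod 71 = 50
Verification: 27 × 50 = 1350 = 19 × 71 + 1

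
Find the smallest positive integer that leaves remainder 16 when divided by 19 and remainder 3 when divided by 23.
M = 19 × 23 = 437. M₁ = 23, y₁ ≡ 5 (mod 19). M₂ = 19, y₂ ≡ 17 (mod 23). z = 16×23×5 + 3×19×17 ≡ 187 (mod 437). The smallest positive such number is 187.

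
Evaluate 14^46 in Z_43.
Using Fermat: 14^{42} ≡ 1 (mod 43). 46 ≡ 4 (mod 42). So 14^{46} ≡ 14^{4} ≡ 17 (mod 43)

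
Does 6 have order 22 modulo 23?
p - 1 = 22 has prime divisors 2, 11. Check 6^(22/q) mod 23 for each: 6^(22/2) = 6^11 ≡ 1, 6^(22/11) = 6^2 ≡ 13 (mod 23). Since 6^11 ≡ 1 (mod 23), the order of 6 divides 11 (in fact the order is 11) ≠ 22, so it is not a primitive root.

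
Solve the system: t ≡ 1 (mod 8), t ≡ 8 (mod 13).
M = 8 × 13 = 104. M₁ = 13, y₁ ≡ 5 (mod 8). M₂ = 8, y₂ ≡ 5 (mod 13). t = 1×13×5 + 8×8×5 ≡ 73 (mod 104)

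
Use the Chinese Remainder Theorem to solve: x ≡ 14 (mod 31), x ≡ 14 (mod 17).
14

Using the Chinese Remainder Theorem:
M = product of moduli = 527
For equation 1: M_1 = 17, 17 ≡ 17 (mod 31), inverse of 17 mod 31 is 11 (check: 17 × 11 = 187 ≡ 1 (mod 31))
For equation 2: M_2 = 31, 31 ≡ 14 (mod 17), inverse of 31 mod 17 is 11 (check: 14 × 11 = 154 ≡ 1 (mod 17))
Combine: x ≡ Σ r_i×M_i×(M_i⁻¹ mod m_i) = 14×17×11 + 14×31×11 = 2618 + 4774 = 7392
7392 mod 527 = 14
x ≡ 14 (mod 527)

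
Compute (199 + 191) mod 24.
6

(199 + 191) = 390
390 mod 24 = 6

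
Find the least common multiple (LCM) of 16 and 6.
48

First find GCD(16, 6) using the Euclidean algorithm:
16 = 2 × 6 + 4
6 = 1 × 4 + 2
4 = 2 × 2 + 0
GCD(16, 6) = 2

LCM formula: LCM(a, b) = (a × b) / GCD(a, b)
LCM(16, 6) = (16 × 6) / 2
LCM(16, 6) = 96 / 2
LCM(16, 6) = 48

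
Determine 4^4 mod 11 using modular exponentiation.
4 = 4 (binary 100). Repeated squaring mod 11: 4^1 ≡ 4; 4^2 ≡ 4² = 16 ≡ 5; 4^4 ≡ 5² = 25 ≡ 3. So 4^4 ≡ 3 (mod 11).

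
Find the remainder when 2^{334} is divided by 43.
By Fermat: 2^{42} ≡ 1 (mod 43). 334 = 7×42 + 40. So 2^{334} ≡ 2^{40} ≡ 11 (mod 43)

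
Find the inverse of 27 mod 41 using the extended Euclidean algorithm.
Extended GCD: 27(-3) + 41(2) = 1. So 27^(-1) ≡ 38 ≡ 38 (mod 41). Verify: 27 × 38 = 1026 ≡ 1 (mod 41)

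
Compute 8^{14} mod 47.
3

Using successive squaring:
Binary expansion of 14: 1110
Powers of 8 mod 47 (each is the square of the previous):
  8^1 ≡ 8 (mod 47)
  8^2 ≡ 8² = 64 ≡ 17 (mod 47)
  8^4 ≡ 17² = 289 ≡ 7 (mod 47)
  8^8 ≡ 7² = 49 ≡ 2 (mod 47)
14 = 8 + 4 + 2, so 8^14 = 8^8 × 8^4 × 8^2 ≡ 2 × 7 × 17 (mod 47)
Multiplying step by step:
  2 × 7 = 14 ≡ 14 (mod 47)
  14 × 17 = 238 ≡ 3 (mod 47)
Result: 8^14 ≡ 3 (mod 47)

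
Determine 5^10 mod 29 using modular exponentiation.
10 = 8 + 2 (binary 1010). Repeated squaring mod 29: 5^1 ≡ 5; 5^2 ≡ 5² = 25 ≡ 25; 5^4 ≡ 25² = 625 ≡ 16; 5^8 ≡ 16² = 256 ≡ 24. Multiply: 5^10 = 5^8 × 5^2 ≡ 24 × 25 (mod 29): 24 × 25 = 600 ≡ 20. So 5^10 ≡ 20 (mod 29).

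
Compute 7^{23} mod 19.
11

Using successive squaring:
Binary expansion of 23: 10111
Powers of 7 mod 19 (each is the square of the previous):
  7^1 ≡ 7 (mod 19)
  7^2 ≡ 7² = 49 ≡ 11 (mod 19)
  7^4 ≡ 11² = 121 ≡ 7 (mod 19)
  7^8 ≡ 7² = 49 ≡ 11 (mod 19)
  7^16 ≡ 11² = 121 ≡ 7 (mod 19)
23 = 16 + 4 + 2 + 1, so 7^23 = 7^16 × 7^4 × 7^2 × 7^1 ≡ 7 × 7 × 11 × 7 (mod 19)
Multiplying step by step:
  7 × 7 = 49 ≡ 11 (mod 19)
  11 × 11 = 121 ≡ 7 (mod 19)
  7 × 7 = 49 ≡ 11 (mod 19)
Result: 7^23 ≡ 11 (mod 19)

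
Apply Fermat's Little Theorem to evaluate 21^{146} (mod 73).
3

By Fermat's Little Theorem, a^(p-1) ≡ 1 (mod p) for prime p and gcd(a, p) = 1
Here p = 73, so 21^72 ≡ 1 (mod 73)
We can reduce the exponent: 146 mod 72 = 2
So 21^146 ≡ 21^2 (mod 73)
Computing: 21^2 mod 73 = 3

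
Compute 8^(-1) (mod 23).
8^(-1) ≡ 3 (mod 23). Verification: 8 × 3 = 24 ≡ 1 (mod 23)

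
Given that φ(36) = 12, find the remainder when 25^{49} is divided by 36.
By Euler: 25^{12} ≡ 1 (mod 36) since gcd(25, 36) = 1. 49 = 4×12 + 1. So 25^{49} ≡ 25^{1} ≡ 25 (mod 36)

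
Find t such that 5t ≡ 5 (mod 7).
1

Since gcd(5, 7) = 1 divides 5, a solution exists.
Multiply both sides by the inverse of 5 mod 7:
  5^(-1) mod 7 = 3
  x ≡ 3 × 5 ≡ 15 ≡ 1 (mod 7)
Verification: 5 × 1 = 5 = 0 × 7 + 5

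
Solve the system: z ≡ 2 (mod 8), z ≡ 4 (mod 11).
M = 8 × 11 = 88. M₁ = 11, y₁ ≡ 3 (mod 8). M₂ = 8, y₂ ≡ 7 (mod 11). z = 2×11×3 + 4×8×7 ≡ 26 (mod 88)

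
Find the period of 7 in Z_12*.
Powers of 7 mod 12: 7^1≡7, 7^2≡1. Order = 2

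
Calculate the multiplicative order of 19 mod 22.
Powers of 19 mod 22: 19^1≡19, 19^2≡9, 19^3≡17, 19^4≡15, 19^5≡21, 19^6≡3, 19^7≡13, 19^8≡5, 19^9≡7, 19^10≡1. Order = 10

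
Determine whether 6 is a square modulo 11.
By Euler's criterion: 6^{5} ≡ 10 (mod 11). Since this equals -1 (≡ 10), 6 is not a QR.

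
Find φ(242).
110

Prime factorization: 242 = 2 × 11^2
Using the formula φ(n) = n × Π(1 - 1/p) for each prime factor p:
φ(242) = 242 × (1 - 1/2) × (1 - 1/11)
φ(242) = 110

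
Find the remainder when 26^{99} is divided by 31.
By Fermat: 26^{30} ≡ 1 (mod 31). 99 = 3×30 + 9. So 26^{99} ≡ 26^{9} ≡ 30 (mod 31)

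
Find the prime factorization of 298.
2 × 149

Divide by primes starting from smallest:
298 ÷ 2 = 149
149 ÷ 149 = 1

298 = 2 × 149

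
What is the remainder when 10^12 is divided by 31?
Using repeated squaring. 12 = 8 + 4 (binary 1100). Repeated squaring mod 31: 10^1 ≡ 10; 10^2 ≡ 10² = 100 ≡ 7; 10^4 ≡ 7² = 49 ≡ 18; 10^8 ≡ 18² = 324 ≡ 14. Multiply: 10^12 = 10^8 × 10^4 ≡ 14 × 18 (mod 31): 14 × 18 = 252 ≡ 4. So 10^12 ≡ 4 (mod 31).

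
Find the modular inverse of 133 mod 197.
133^(-1) ≡ 40 (mod 197). Verification: 133 × 40 = 5320 ≡ 1 (mod 197)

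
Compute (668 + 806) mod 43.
12

(668 + 806) = 1474
1474 mod 43 = 12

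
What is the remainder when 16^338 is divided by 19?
Using Fermat: 16^{18} ≡ 1 (mod 19). 338 ≡ 14 (mod 18). So 16^{338} ≡ 16^{14} ≡ 4 (mod 19)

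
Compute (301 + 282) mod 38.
13

(301 + 282) = 583
583 mod 38 = 13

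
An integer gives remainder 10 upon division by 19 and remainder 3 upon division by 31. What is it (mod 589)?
M = 19 × 31 = 589. M₁ = 31, y₁ ≡ 8 (mod 19). M₂ = 19, y₂ ≡ 18 (mod 31). z = 10×31×8 + 3×19×18 ≡ 561 (mod 589). The smallest positive such number is 561.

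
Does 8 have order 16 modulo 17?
p - 1 = 16 has prime divisors 2. Check 8^(16/q) mod 17 for each: 8^(16/2) = 8^8 ≡ 1 (mod 17). Since 8^8 ≡ 1 (mod 17), the order of 8 divides 8 (in fact the order is 8) ≠ 16, so it is not a primitive root.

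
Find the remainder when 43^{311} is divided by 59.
By Fermat: 43^{58} ≡ 1 (mod 59). 311 = 5×58 + 21. So 43^{311} ≡ 43^{21} ≡ 37 (mod 59)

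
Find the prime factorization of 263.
263

Divide by primes starting from smallest:
263 ÷ 263 = 1

263 = 263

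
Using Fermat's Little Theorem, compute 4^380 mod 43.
By Fermat: 4^{42} ≡ 1 (mod 43). 380 ≡ 2 (mod 42). So 4^{380} ≡ 4^{2} ≡ 16 (mod 43)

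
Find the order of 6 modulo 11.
Powers of 6 mod 11: 6^1≡6, 6^2≡3, 6^3≡7, 6^4≡9, 6^5≡10, 6^6≡5, 6^7≡8, 6^8≡4, 6^9≡2, 6^10≡1. Order = 10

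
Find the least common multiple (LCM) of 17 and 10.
170

First find GCD(17, 10) using the Euclidean algorithm:
17 = 1 × 10 + 7
10 = 1 × 7 + 3
7 = 2 × 3 + 1
3 = 3 × 1 + 0
GCD(17, 10) = 1

LCM formula: LCM(a, b) = (a × b) / GCD(a, b)
LCM(17, 10) = (17 × 10) / 1
LCM(17, 10) = 170 / 1
LCM(17, 10) = 170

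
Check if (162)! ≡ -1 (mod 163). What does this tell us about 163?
(162)! mod 163 = 162. Since this equals -1 (mod 163), Wilson confirms 163 is prime.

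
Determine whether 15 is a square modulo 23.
By Euler's criterion: 15^{11} ≡ 22 (mod 23). Since this equals -1 (≡ 22), 15 is not a QR.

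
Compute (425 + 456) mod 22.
1

(425 + 456) = 881
881 mod 22 = 1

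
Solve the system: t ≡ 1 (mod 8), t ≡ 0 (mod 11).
M = 8 × 11 = 88. M₁ = 11, y₁ ≡ 3 (mod 8). M₂ = 8, y₂ ≡ 7 (mod 11). t = 1×11×3 + 0×8×7 ≡ 33 (mod 88)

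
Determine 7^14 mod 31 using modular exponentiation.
Using repeated squaring. 14 = 8 + 4 + 2 (binary 1110). Repeated squaring mod 31: 7^1 ≡ 7; 7^2 ≡ 7² = 49 ≡ 18; 7^4 ≡ 18² = 324 ≡ 14; 7^8 ≡ 14² = 196 ≡ 10. Multiply: 7^14 = 7^8 × 7^4 × 7^2 ≡ 10 × 14 × 18 (mod 31): 10 × 14 = 140 ≡ 16; 16 × 18 = 288 ≡ 9. So 7^14 ≡ 9 (mod 31).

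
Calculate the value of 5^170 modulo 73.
Using Fermat: 5^{72} ≡ 1 (mod 73). 170 ≡ 26 (mod 72). So 5^{170} ≡ 5^{26} ≡ 54 (mod 73)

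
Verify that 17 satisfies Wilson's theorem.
(16)! mod 17 = 16. Since this equals -1 (mod 17), Wilson confirms 17 is prime.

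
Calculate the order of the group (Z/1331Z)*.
1210

Prime factorization: 1331 = 11^3
Using the formula φ(n) = n × Π(1 - 1/p) for each prime factor p:
φ(1331) = 1331 × (1 - 1/11)
φ(1331) = 1210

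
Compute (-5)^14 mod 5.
Using repeated squaring. (-5) ≡ 0 (mod 5). 14 = 8 + 4 + 2 (binary 1110). Repeated squaring mod 5: 0^1 ≡ 0; 0^2 ≡ 0² = 0 ≡ 0; 0^4 ≡ 0² = 0 ≡ 0; 0^8 ≡ 0² = 0 ≡ 0. Multiply: (-5)^14 ≡ 0^8 × 0^4 × 0^2 ≡ 0 × 0 × 0 (mod 5): 0 × 0 = 0 ≡ 0; 0 × 0 = 0 ≡ 0. So (-5)^14 ≡ 0 (mod 5).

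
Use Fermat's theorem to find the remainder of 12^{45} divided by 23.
12

By Fermat's Little Theorem, a^(p-1) ≡ 1 (mod p) for prime p and gcd(a, p) = 1
Here p = 23, so 12^22 ≡ 1 (mod 23)
We can reduce the exponent: 45 mod 22 = 1
So 12^45 ≡ 12^1 (mod 23)
Computing: 12^1 mod 23 = 12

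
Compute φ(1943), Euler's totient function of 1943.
1848

Prime factorization: 1943 = 29 × 67
Using the formula φ(n) = n × Π(1 - 1/p) for each prime factor p:
φ(1943) = 1943 × (1 - 1/29) × (1 - 1/67)
φ(1943) = 1848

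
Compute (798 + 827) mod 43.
34

(798 + 827) = 1625
1625 mod 43 = 34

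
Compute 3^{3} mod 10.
7

Using successive squaring:
Binary expansion of 3: 11
Powers of 3 mod 10 (each is the square of the previous):
  3^1 ≡ 3 (mod 10)
  3^2 ≡ 3² = 9 ≡ 9 (mod 10)
3 = 2 + 1, so 3^3 = 3^2 × 3^1 ≡ 9 × 3 (mod 10)
Multiplying step by step:
  9 × 3 = 27 ≡ 7 (mod 10)
Result: 3^3 ≡ 7 (mod 10)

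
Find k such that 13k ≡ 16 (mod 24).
16

Since gcd(13, 24) = 1 divides 16, a solution exists.
Multiply both sides by the inverse of 13 mod 24:
  13^(-1) mod 24 = 13
  x ≡ 13 × 16 ≡ 208 ≡ 16 (mod 24)
Verification: 13 × 16 = 208 = 8 × 24 + 16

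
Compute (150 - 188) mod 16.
10

(150 - 188) = -38
-38 mod 16 = 10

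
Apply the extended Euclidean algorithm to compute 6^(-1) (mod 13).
Extended GCD: 6(-2) + 13(1) = 1. So 6^(-1) ≡ 11 ≡ 11 (mod 13). Verify: 6 × 11 = 66 ≡ 1 (mod 13)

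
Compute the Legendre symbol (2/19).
(2/19) = 2^{9} mod 19 = -1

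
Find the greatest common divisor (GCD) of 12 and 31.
1

Using the Euclidean algorithm:
12 = 0 × 31 + 12
31 = 2 × 12 + 7
12 = 1 × 7 + 5
7 = 1 × 5 + 2
5 = 2 × 2 + 1
2 = 2 × 1 + 0

GCD(12, 31) = 1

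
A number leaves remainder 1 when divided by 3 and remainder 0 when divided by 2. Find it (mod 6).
M = 3 × 2 = 6. M₁ = 2, y₁ ≡ 2 (mod 3). M₂ = 3, y₂ ≡ 1 (mod 2). x = 1×2×2 + 0×3×1 ≡ 4 (mod 6)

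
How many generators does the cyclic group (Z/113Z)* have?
48

The number of primitive roots modulo p is φ(p-1) = φ(112)
φ(112) = 48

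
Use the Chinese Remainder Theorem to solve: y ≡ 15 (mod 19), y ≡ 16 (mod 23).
M = 19 × 23 = 437. M₁ = 23, y₁ ≡ 5 (mod 19). M₂ = 19, y₂ ≡ 17 (mod 23). y = 15×23×5 + 16×19×17 ≡ 338 (mod 437)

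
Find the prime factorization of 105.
3 × 5 × 7

Divide by primes starting from smallest:
105 ÷ 3 = 35
35 ÷ 5 = 7
7 ÷ 7 = 1

105 = 3 × 5 × 7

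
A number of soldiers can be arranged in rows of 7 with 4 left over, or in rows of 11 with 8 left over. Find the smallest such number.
M = 7 × 11 = 77. M₁ = 11, y₁ ≡ 2 (mod 7). M₂ = 7, y₂ ≡ 8 (mod 11). r = 4×11×2 + 8×7×8 ≡ 74 (mod 77). The smallest positive such number is 74.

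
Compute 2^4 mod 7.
4 = 4 (binary 100). Repeated squaring mod 7: 2^1 ≡ 2; 2^2 ≡ 2² = 4 ≡ 4; 2^4 ≡ 4² = 16 ≡ 2. So 2^4 ≡ 2 (mod 7).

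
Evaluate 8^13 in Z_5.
Using Fermat: 8^{4} ≡ 1 (mod 5). 13 ≡ 1 (mod 4). So 8^{13} ≡ 8^{1} ≡ 3 (mod 5)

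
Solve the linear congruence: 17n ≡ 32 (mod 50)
46

Since gcd(17, 50) = 1 divides 32, a solution exists.
Multiply both sides by the inverse of 17 mod 50:
  17^(-1) mod 50 = 3
  x ≡ 3 × 32 ≡ 96 ≡ 46 (mod 50)
Verification: 17 × 46 = 782 = 15 × 50 + 32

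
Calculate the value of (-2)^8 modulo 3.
(-2) ≡ 1 (mod 3). 8 = 8 (binary 1000). Repeated squaring mod 3: 1^1 ≡ 1; 1^2 ≡ 1² = 1 ≡ 1; 1^4 ≡ 1² = 1 ≡ 1; 1^8 ≡ 1² = 1 ≡ 1. So (-2)^8 ≡ 1 (mod 3).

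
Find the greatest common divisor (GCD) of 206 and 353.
1

Using the Euclidean algorithm:
206 = 0 × 353 + 206
353 = 1 × 206 + 147
206 = 1 × 147 + 59
147 = 2 × 59 + 29
59 = 2 × 29 + 1
29 = 29 × 1 + 0

GCD(206, 353) = 1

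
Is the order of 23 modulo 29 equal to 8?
No, the actual order is 7, not 8.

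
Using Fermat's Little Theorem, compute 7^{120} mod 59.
41

By Fermat's Little Theorem, a^(p-1) ≡ 1 (mod p) for prime p and gcd(a, p) = 1
Here p = 59, so 7^58 ≡ 1 (mod 59)
We can reduce the exponent: 120 mod 58 = 4
So 7^120 ≡ 7^4 (mod 59)
Computing: 7^4 mod 59 = 41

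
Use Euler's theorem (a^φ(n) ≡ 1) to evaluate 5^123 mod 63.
By Euler: 5^{36} ≡ 1 (mod 63) since gcd(5, 63) = 1. 123 = 3×36 + 15. So 5^{123} ≡ 5^{15} ≡ 62 (mod 63)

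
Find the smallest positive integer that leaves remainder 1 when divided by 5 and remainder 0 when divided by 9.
M = 5 × 9 = 45. M₁ = 9, y₁ ≡ 4 (mod 5). M₂ = 5, y₂ ≡ 2 (mod 9). t = 1×9×4 + 0×5×2 ≡ 36 (mod 45). The smallest positive such number is 36.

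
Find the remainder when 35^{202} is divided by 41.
By Fermat: 35^{40} ≡ 1 (mod 41). 202 = 5×40 + 2. So 35^{202} ≡ 35^{2} ≡ 36 (mod 41)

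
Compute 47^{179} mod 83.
15

Using successive squaring:
Binary expansion of 179: 10110011
Powers of 47 mod 83 (each is the square of the previous):
  47^1 ≡ 47 (mod 83)
  47^2 ≡ 47² = 2209 ≡ 51 (mod 83)
  47^4 ≡ 51² = 2601 ≡ 28 (mod 83)
  47^8 ≡ 28² = 784 ≡ 37 (mod 83)
  47^16 ≡ 37² = 1369 ≡ 41 (mod 83)
  47^32 ≡ 41² = 1681 ≡ 21 (mod 83)
  47^64 ≡ 21² = 441 ≡ 26 (mod 83)
  47^128 ≡ 26² = 676 ≡ 12 (mod 83)
179 = 128 + 32 + 16 + 2 + 1, so 47^179 = 47^128 × 47^32 × 47^16 × 47^2 × 47^1 ≡ 12 × 21 × 41 × 51 × 47 (mod 83)
Multiplying step by step:
  12 × 21 = 252 ≡ 3 (mod 83)
  3 × 41 = 123 ≡ 40 (mod 83)
  40 × 51 = 2040 ≡ 48 (mod 83)
  48 × 47 = 2256 ≡ 15 (mod 83)
Result: 47^179 ≡ 15 (mod 83)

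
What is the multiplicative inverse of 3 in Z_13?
3^(-1) ≡ 9 (mod 13). Verification: 3 × 9 = 27 ≡ 1 (mod 13)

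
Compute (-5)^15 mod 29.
Using repeated squaring. (-5) ≡ 24 (mod 29). 15 = 8 + 4 + 2 + 1 (binary 1111). Repeated squaring mod 29: 24^1 ≡ 24; 24^2 ≡ 24² = 576 ≡ 25; 24^4 ≡ 25² = 625 ≡ 16; 24^8 ≡ 16² = 256 ≡ 24. Multiply: (-5)^15 ≡ 24^8 × 24^4 × 24^2 × 24^1 ≡ 24 × 16 × 25 × 24 (mod 29): 24 × 16 = 384 ≡ 7; 7 × 25 = 175 ≡ 1; 1 × 24 = 24 ≡ 24. So (-5)^15 ≡ 24 (mod 29).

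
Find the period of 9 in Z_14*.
Powers of 9 mod 14: 9^1≡9, 9^2≡11, 9^3≡1. Order = 3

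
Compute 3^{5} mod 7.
5

Using successive squaring:
Binary expansion of 5: 101
Powers of 3 mod 7 (each is the square of the previous):
  3^1 ≡ 3 (mod 7)
  3^2 ≡ 3² = 9 ≡ 2 (mod 7)
  3^4 ≡ 2² = 4 ≡ 4 (mod 7)
5 = 4 + 1, so 3^5 = 3^4 × 3^1 ≡ 4 × 3 (mod 7)
Multiplying step by step:
  4 × 3 = 12 ≡ 5 (mod 7)
Result: 3^5 ≡ 5 (mod 7)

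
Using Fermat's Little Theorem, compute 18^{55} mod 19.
18

By Fermat's Little Theorem, a^(p-1) ≡ 1 (mod p) for prime p and gcd(a, p) = 1
Here p = 19, so 18^18 ≡ 1 (mod 19)
We can reduce the exponent: 55 mod 18 = 1
So 18^55 ≡ 18^1 (mod 19)
Computing: 18^1 mod 19 = 18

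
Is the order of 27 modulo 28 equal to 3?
No, the actual order is 2, not 3.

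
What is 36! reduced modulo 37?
By Wilson's theorem, (36)! ≡ -1 ≡ 36 (mod 37)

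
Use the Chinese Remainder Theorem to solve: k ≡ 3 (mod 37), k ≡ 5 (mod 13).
447

Using the Chinese Remainder Theorem:
M = product of moduli = 481
For equation 1: M_1 = 13, 13 ≡ 13 (mod 37), inverse of 13 mod 37 is 20 (check: 13 × 20 = 260 ≡ 1 (mod 37))
For equation 2: M_2 = 37, 37 ≡ 11 (mod 13), inverse of 37 mod 13 is 6 (check: 11 × 6 = 66 ≡ 1 (mod 13))
Combine: k ≡ Σ r_i×M_i×(M_i⁻¹ mod m_i) = 3×13×20 + 5×37×6 = 780 + 1110 = 1890
1890 mod 481 = 447
k ≡ 447 (mod 481)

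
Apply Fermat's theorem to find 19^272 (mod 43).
By Fermat: 19^{42} ≡ 1 (mod 43). 272 ≡ 20 (mod 42). So 19^{272} ≡ 19^{20} ≡ 9 (mod 43)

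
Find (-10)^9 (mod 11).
(-10) ≡ 1 (mod 11). 9 = 8 + 1 (binary 1001). Repeated squaring mod 11: 1^1 ≡ 1; 1^2 ≡ 1² = 1 ≡ 1; 1^4 ≡ 1² = 1 ≡ 1; 1^8 ≡ 1² = 1 ≡ 1. Multiply: (-10)^9 ≡ 1^8 × 1^1 ≡ 1 × 1 (mod 11): 1 × 1 = 1 ≡ 1. So (-10)^9 ≡ 1 (mod 11).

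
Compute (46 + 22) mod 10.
8

(46 + 22) = 68
68 mod 10 = 8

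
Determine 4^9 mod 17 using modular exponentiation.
9 = 8 + 1 (binary 1001). Repeated squaring mod 17: 4^1 ≡ 4; 4^2 ≡ 4² = 16 ≡ 16; 4^4 ≡ 16² = 256 ≡ 1; 4^8 ≡ 1² = 1 ≡ 1. Multiply: 4^9 = 4^8 × 4^1 ≡ 1 × 4 (mod 17): 1 × 4 = 4 ≡ 4. So 4^9 ≡ 4 (mod 17).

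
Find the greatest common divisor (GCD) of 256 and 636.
4

Using the Euclidean algorithm:
256 = 0 × 636 + 256
636 = 2 × 256 + 124
256 = 2 × 124 + 8
124 = 15 × 8 + 4
8 = 2 × 4 + 0

GCD(256, 636) = 4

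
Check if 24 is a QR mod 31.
By Euler's criterion: 24^{15} ≡ 30 (mod 31). Since this equals -1 (≡ 30), 24 is not a QR.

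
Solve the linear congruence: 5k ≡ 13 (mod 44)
29

Since gcd(5, 44) = 1 divides 13, a solution exists.
Multiply both sides by the inverse of 5 mod 44:
  5^(-1) mod 44 = 9
  x ≡ 9 × 13 ≡ 117 ≡ 29 (mod 44)
Verification: 5 × 29 = 145 = 3 × 44 + 13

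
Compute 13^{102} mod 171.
64

Using successive squaring:
Binary expansion of 102: 1100110
Powers of 13 mod 171 (each is the square of the previous):
  13^1 ≡ 13 (mod 171)
  13^2 ≡ 13² = 169 ≡ 169 (mod 171)
  13^4 ≡ 169² = 28561 ≡ 4 (mod 171)
  13^8 ≡ 4² = 16 ≡ 16 (mod 171)
  13^16 ≡ 16² = 256 ≡ 85 (mod 171)
  13^32 ≡ 85² = 7225 ≡ 43 (mod 171)
  13^64 ≡ 43² = 1849 ≡ 139 (mod 171)
102 = 64 + 32 + 4 + 2, so 13^102 = 13^64 × 13^32 × 13^4 × 13^2 ≡ 139 × 43 × 4 × 169 (mod 171)
Multiplying step by step:
  139 × 43 = 5977 ≡ 163 (mod 171)
  163 × 4 = 652 ≡ 139 (mod 171)
  139 × 169 = 23491 ≡ 64 (mod 171)
Result: 13^102 ≡ 64 (mod 171)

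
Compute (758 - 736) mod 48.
22

(758 - 736) = 22
22 mod 48 = 22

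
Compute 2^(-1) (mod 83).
42

Using Extended Euclidean Algorithm:
gcd(2, 83) = 1
Bezout coefficients: 2 × -41 + 83 × 1 = 1
So 2 × -41 ≡ 1 (mod 83)
The inverse is -41 mod 83 = 42
Verification: 2 × 42 = 84 = 1 × 83 + 1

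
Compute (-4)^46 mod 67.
Using repeated squaring. (-4) ≡ 63 (mod 67). 46 = 32 + 8 + 4 + 2 (binary 101110). Repeated squaring mod 67: 63^1 ≡ 63; 63^2 ≡ 63² = 3969 ≡ 16; 63^4 ≡ 16² = 256 ≡ 55; 63^8 ≡ 55² = 3025 ≡ 10; 63^16 ≡ 10² = 100 ≡ 33; 63^32 ≡ 33² = 1089 ≡ 17. Multiply: (-4)^46 ≡ 63^32 × 63^8 × 63^4 × 63^2 ≡ 17 × 10 × 55 × 16 (mod 67): 17 × 10 = 170 ≡ 36; 36 × 55 = 1980 ≡ 37; 37 × 16 = 592 ≡ 56. So (-4)^46 ≡ 56 (mod 67).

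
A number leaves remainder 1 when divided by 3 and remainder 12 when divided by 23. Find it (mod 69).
M = 3 × 23 = 69. M₁ = 23, y₁ ≡ 2 (mod 3). M₂ = 3, y₂ ≡ 8 (mod 23). m = 1×23×2 + 12×3×8 ≡ 58 (mod 69)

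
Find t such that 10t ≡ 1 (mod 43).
10^(-1) ≡ 13 (mod 43). Verification: 10 × 13 = 130 ≡ 1 (mod 43)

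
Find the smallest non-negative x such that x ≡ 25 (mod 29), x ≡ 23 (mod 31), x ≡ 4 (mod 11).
1852

Using the Chinese Remainder Theorem:
M = product of moduli = 9889
For equation 1: M_1 = 341, 341 ≡ 22 (mod 29), inverse of 341 mod 29 is 4 (check: 22 × 4 = 88 ≡ 1 (mod 29))
For equation 2: M_2 = 319, 319 ≡ 9 (mod 31), inverse of 319 mod 31 is 7 (check: 9 × 7 = 63 ≡ 1 (mod 31))
For equation 3: M_3 = 899, 899 ≡ 8 (mod 11), inverse of 899 mod 11 is 7 (check: 8 × 7 = 56 ≡ 1 (mod 11))
Combine: x ≡ Σ r_i×M_i×(M_i⁻¹ mod m_i) = 25×341×4 + 23×319×7 + 4×899×7 = 34100 + 51359 + 25172 = 110631
110631 mod 9889 = 1852
x ≡ 1852 (mod 9889)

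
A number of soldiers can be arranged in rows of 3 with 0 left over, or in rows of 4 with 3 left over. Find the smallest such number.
M = 3 × 4 = 12. M₁ = 4, y₁ ≡ 1 (mod 3). M₂ = 3, y₂ ≡ 3 (mod 4). k = 0×4×1 + 3×3×3 ≡ 3 (mod 12). The smallest positive such number is 3.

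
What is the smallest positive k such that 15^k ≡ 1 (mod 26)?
Powers of 15 mod 26: 15^1≡15, 15^2≡17, 15^3≡21, 15^4≡3, 15^5≡19, 15^6≡25, 15^7≡11, 15^8≡9, 15^9≡5, 15^10≡23, 15^11≡7, 15^12≡1. Order = 12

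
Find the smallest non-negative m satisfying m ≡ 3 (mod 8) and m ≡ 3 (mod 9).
M = 8 × 9 = 72. M₁ = 9, y₁ ≡ 1 (mod 8). M₂ = 8, y₂ ≡ 8 (mod 9). m = 3×9×1 + 3×8×8 ≡ 3 (mod 72)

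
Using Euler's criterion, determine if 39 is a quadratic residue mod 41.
By Euler's criterion: 39^{20} ≡ 1 (mod 41). Since this equals 1, 39 is a QR.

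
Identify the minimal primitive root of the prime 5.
p - 1 = 4 has prime divisors 2. h is a primitive root mod 5 iff h^(4/q) ≢ 1 (mod 5) for each such q.
h = 2: 2^2 ≡ 4 (mod 5); none is 1, so 2 has order 4 and is a primitive root.
The smallest primitive root mod 5 is g = 2.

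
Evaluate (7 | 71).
(7/71) = 7^{35} mod 71 = -1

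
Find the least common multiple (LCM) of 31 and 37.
1147

First find GCD(31, 37) using the Euclidean algorithm:
31 = 0 × 37 + 31
37 = 1 × 31 + 6
31 = 5 × 6 + 1
6 = 6 × 1 + 0
GCD(31, 37) = 1

LCM formula: LCM(a, b) = (a × b) / GCD(a, b)
LCM(31, 37) = (31 × 37) / 1
LCM(31, 37) = 1147 / 1
LCM(31, 37) = 1147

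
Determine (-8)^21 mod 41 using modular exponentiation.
Using repeated squaring. (-8) ≡ 33 (mod 41). 21 = 16 + 4 + 1 (binary 10101). Repeated squaring mod 41: 33^1 ≡ 33; 33^2 ≡ 33² = 1089 ≡ 23; 33^4 ≡ 23² = 529 ≡ 37; 33^8 ≡ 37² = 1369 ≡ 16; 33^16 ≡ 16² = 256 ≡ 10. Multiply: (-8)^21 ≡ 33^16 × 33^4 × 33^1 ≡ 10 × 37 × 33 (mod 41): 10 × 37 = 370 ≡ 1; 1 × 33 = 33 ≡ 33. So (-8)^21 ≡ 33 (mod 41).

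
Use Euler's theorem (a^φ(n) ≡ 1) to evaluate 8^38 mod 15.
By Euler: 8^{8} ≡ 1 (mod 15) since gcd(8, 15) = 1. 38 = 4×8 + 6. So 8^{38} ≡ 8^{6} ≡ 4 (mod 15)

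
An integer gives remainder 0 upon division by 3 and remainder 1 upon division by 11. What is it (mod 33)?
M = 3 × 11 = 33. M₁ = 11, y₁ ≡ 2 (mod 3). M₂ = 3, y₂ ≡ 4 (mod 11). k = 0×11×2 + 1×3×4 ≡ 12 (mod 33). The smallest positive such number is 12.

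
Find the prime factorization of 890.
2 × 5 × 89

Divide by primes starting from smallest:
890 ÷ 2 = 445
445 ÷ 5 = 89
89 ÷ 89 = 1

890 = 2 × 5 × 89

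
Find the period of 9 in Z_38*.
Powers of 9 mod 38: 9^1≡9, 9^2≡5, 9^3≡7, 9^4≡25, 9^5≡35, 9^6≡11, 9^7≡23, 9^8≡17, 9^9≡1. Order = 9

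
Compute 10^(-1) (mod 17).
10^(-1) ≡ 12 (mod 17). Verification: 10 × 12 = 120 ≡ 1 (mod 17)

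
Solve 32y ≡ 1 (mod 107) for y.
97

Using Extended Euclidean Algorithm:
gcd(32, 107) = 1
Bezout coefficients: 32 × -10 + 107 × 3 = 1
So 32 × -10 ≡ 1 (mod 107)
The inverse is -10 mod 107 = 97
Verification: 32 × 97 = 3104 = 29 × 107 + 1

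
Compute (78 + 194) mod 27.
2

(78 + 194) = 272
272 mod 27 = 2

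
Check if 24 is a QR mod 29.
By Euler's criterion: 24^{14} ≡ 1 (mod 29). Since this equals 1, 24 is a QR.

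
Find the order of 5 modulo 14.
Powers of 5 mod 14: 5^1≡5, 5^2≡11, 5^3≡13, 5^4≡9, 5^5≡3, 5^6≡1. Order = 6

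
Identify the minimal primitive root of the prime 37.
p - 1 = 36 has prime divisors 2, 3. h is a primitive root mod 37 iff h^(36/q) ≢ 1 (mod 37) for each such q.
h = 2: 2^18 ≡ 36, 2^12 ≡ 26 (mod 37); none is 1, so 2 has order 36 and is a primitive root.
The smallest primitive root mod 37 is g = 2.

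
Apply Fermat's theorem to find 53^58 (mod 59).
By Fermat's Little Theorem, 53^{58} ≡ 1 (mod 59) since 59 is prime and gcd(53, 59) = 1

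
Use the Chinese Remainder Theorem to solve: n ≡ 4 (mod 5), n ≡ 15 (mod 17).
49

Using the Chinese Remainder Theorem:
M = product of moduli = 85
For equation 1: M_1 = 17, 17 ≡ 2 (mod 5), inverse of 17 mod 5 is 3 (check: 2 × 3 = 6 ≡ 1 (mod 5))
For equation 2: M_2 = 5, 5 ≡ 5 (mod 17), inverse of 5 mod 17 is 7 (check: 5 × 7 = 35 ≡ 1 (mod 17))
Combine: n ≡ Σ r_i×M_i×(M_i⁻¹ mod m_i) = 4×17×3 + 15×5×7 = 204 + 525 = 729
729 mod 85 = 49
n ≡ 49 (mod 85)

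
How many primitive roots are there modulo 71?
Number of primitive roots mod 71 = φ(70) = 24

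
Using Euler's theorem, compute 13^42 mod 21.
By Euler: 13^{12} ≡ 1 (mod 21) since gcd(13, 21) = 1. 42 = 3×12 + 6. So 13^{42} ≡ 13^{6} ≡ 1 (mod 21)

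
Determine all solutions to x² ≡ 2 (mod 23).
The square roots of 2 mod 23 are 18 and 5. Verify: 18² = 324 ≡ 2 (mod 23)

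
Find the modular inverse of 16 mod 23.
16^(-1) ≡ 13 (mod 23). Verification: 16 × 13 = 208 ≡ 1 (mod 23)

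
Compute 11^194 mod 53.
Using Fermat: 11^{52} ≡ 1 (mod 53). 194 ≡ 38 (mod 52). So 11^{194} ≡ 11^{38} ≡ 24 (mod 53)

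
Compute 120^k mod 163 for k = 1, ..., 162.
g^1, g^2, ..., g^{162} mod 163: {120, 56, 37, 39, 116, 65, 139, 54, 123, 90, 42, 150, 70, 87, 8, 145, 122, 133, 149, 113, 31, 134, 106, 6, 68, 10, 59, 71, 44, 64, 19, 161, 86, 51, 89, 85, 94, 33, 48, 55, 80, 146, 79, 26, 23, 152, 147, 36, 82, 60, 28, 100, 101, 58, 114, 151, 27, 143, 45, 21, 75, 35, 125, 4, 154, 61, 148, 156, 138, 97, 67, 53, 3, 34, 5, 111, 117, 22, 32, 91, 162, 43, 107, 126, 124, 47, 98, 24, 109, 40, 73, 121, 13, 93, 76, 155, 18, 41, 30, 14, 50, 132, 29, 57, 157, 95, 153, 104, 92, 119, 99, 144, 2, 77, 112, 74, 78, 69, 130, 115, 108, 83, 17, 84, 137, 140, 11, 16, 127, 81, 103, 135, 63, 62, 105, 49, 12, 136, 20, 118, 142, 88, 128, 38, 159, 9, 102, 15, 7, 25, 66, 96, 110, 160, 129, 158, 52, 46, 141, 131, 72, 1}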